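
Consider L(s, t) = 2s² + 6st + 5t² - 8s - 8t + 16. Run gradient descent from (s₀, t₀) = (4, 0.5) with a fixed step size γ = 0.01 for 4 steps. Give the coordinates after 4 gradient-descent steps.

∇L = (4s + 6t - 8, 6s + 10t - 8)
Step 1: at (4, 0.5), ∇L = (11, 21) → (4, 0.5) − 0.01·(11, 21) = (3.89, 0.29)
Step 2: at (3.89, 0.29), ∇L = (9.3, 18.24) → (3.89, 0.29) − 0.01·(9.3, 18.24) = (3.797, 0.1076)
Step 3: at (3.797, 0.1076), ∇L = (7.8336, 15.858) → (3.797, 0.1076) − 0.01·(7.8336, 15.858) = (3.718664, -0.05098)
Step 4: at (3.718664, -0.05098), ∇L = (6.568776, 13.802184) → (3.718664, -0.05098) − 0.01·(6.568776, 13.802184) = (3.65297624, -0.18900184)

(3.65297624, -0.18900184)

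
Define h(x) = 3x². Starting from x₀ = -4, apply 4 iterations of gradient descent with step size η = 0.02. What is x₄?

-2.39878144

h′(x) = 6x
x₁ = -4 − 0.02·(-24) = -3.52
x₂ = -3.52 − 0.02·(-21.12) = -3.0976
x₃ = -3.0976 − 0.02·(-18.5856) = -2.725888
x₄ = -2.725888 − 0.02·(-16.355328) = -2.39878144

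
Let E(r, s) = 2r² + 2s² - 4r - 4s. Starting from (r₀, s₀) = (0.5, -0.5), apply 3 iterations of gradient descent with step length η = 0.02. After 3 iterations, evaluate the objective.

-0.96822499328

∇E = (4r - 4, 4s - 4)
Step 1: at (0.5, -0.5), ∇E = (-2, -6) → (0.5, -0.5) − 0.02·(-2, -6) = (0.54, -0.38)
Step 2: at (0.54, -0.38), ∇E = (-1.84, -5.52) → (0.54, -0.38) − 0.02·(-1.84, -5.52) = (0.5768, -0.2696)
Step 3: at (0.5768, -0.2696), ∇E = (-1.6928, -5.0784) → (0.5768, -0.2696) − 0.02·(-1.6928, -5.0784) = (0.610656, -0.168032)
E(0.610656, -0.168032) = -0.96822499328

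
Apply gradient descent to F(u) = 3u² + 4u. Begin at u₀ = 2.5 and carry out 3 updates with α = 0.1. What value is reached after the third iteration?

F′(u) = 6u + 4
Step 1: F′(2.5) = 19; u₁ = 2.5 − 0.1·19 = 0.6
Step 2: F′(0.6) = 7.6; u₂ = 0.6 − 0.1·7.6 = -0.16
Step 3: F′(-0.16) = 3.04; u₃ = -0.16 − 0.1·3.04 = -0.464

-0.464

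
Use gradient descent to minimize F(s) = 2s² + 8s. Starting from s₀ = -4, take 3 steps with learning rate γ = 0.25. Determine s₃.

-2

F′(s) = 4s + 8
Step 1: F′(-4) = -8; s₁ = -4 − 0.25·(-8) = -2
Step 2: F′(-2) = 0; s₂ = -2 − 0.25·0 = -2
Step 3: F′(-2) = 0; s₃ = -2 − 0.25·0 = -2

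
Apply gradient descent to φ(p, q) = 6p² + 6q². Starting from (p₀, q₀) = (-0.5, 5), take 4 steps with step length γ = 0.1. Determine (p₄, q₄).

∇φ = (12p, 12q)
Step 1: at (-0.5, 5), ∇φ = (-6, 60) → (-0.5, 5) − 0.1·(-6, 60) = (0.1, -1)
Step 2: at (0.1, -1), ∇φ = (1.2, -12) → (0.1, -1) − 0.1·(1.2, -12) = (-0.02, 0.2)
Step 3: at (-0.02, 0.2), ∇φ = (-0.24, 2.4) → (-0.02, 0.2) − 0.1·(-0.24, 2.4) = (0.004, -0.04)
Step 4: at (0.004, -0.04), ∇φ = (0.048, -0.48) → (0.004, -0.04) − 0.1·(0.048, -0.48) = (-0.0008, 0.008)

(-0.0008, 0.008)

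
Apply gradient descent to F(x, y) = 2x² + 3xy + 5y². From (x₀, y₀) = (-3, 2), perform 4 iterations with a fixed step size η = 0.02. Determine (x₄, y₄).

∇F = (4x + 3y, 3x + 10y)
Step 1: at (-3, 2), ∇F = (-6, 11) → (-3, 2) − 0.02·(-6, 11) = (-2.88, 1.78)
Step 2: at (-2.88, 1.78), ∇F = (-6.18, 9.16) → (-2.88, 1.78) − 0.02·(-6.18, 9.16) = (-2.7564, 1.5968)
Step 3: at (-2.7564, 1.5968), ∇F = (-6.2352, 7.6988) → (-2.7564, 1.5968) − 0.02·(-6.2352, 7.6988) = (-2.631696, 1.442824)
Step 4: at (-2.631696, 1.442824), ∇F = (-6.198312, 6.533152) → (-2.631696, 1.442824) − 0.02·(-6.198312, 6.533152) = (-2.50772976, 1.31216096)

(-2.50772976, 1.31216096)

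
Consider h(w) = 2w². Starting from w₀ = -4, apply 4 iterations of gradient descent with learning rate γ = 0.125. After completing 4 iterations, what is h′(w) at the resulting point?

h′(w) = 4w
Step 1: h′(-4) = -16; w₁ = -4 − 0.125·(-16) = -2
Step 2: h′(-2) = -8; w₂ = -2 − 0.125·(-8) = -1
Step 3: h′(-1) = -4; w₃ = -1 − 0.125·(-4) = -0.5
Step 4: h′(-0.5) = -2; w₄ = -0.5 − 0.125·(-2) = -0.25
h′(w) at (-0.25) = -1

-1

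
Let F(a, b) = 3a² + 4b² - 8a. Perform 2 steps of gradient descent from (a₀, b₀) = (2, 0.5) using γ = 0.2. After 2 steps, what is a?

1.36

∇F = (6a - 8, 8b)
(a₁, b₁) = (2, 0.5) − 0.2·(4, 4) = (1.2, -0.3)
(a₂, b₂) = (1.2, -0.3) − 0.2·(-0.8, -2.4) = (1.36, 0.18)
a = 1.36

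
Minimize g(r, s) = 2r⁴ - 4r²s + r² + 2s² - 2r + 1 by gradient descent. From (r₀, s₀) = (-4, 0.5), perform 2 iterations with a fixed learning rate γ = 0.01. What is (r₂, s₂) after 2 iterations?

∇g = (8r³ - 8rs + 2r - 2, -4r² + 4s)
Step 1: at (-4, 0.5), ∇g = (-506, -62) → (-4, 0.5) − 0.01·(-506, -62) = (1.06, 1.12)
Step 2: at (1.06, 1.12), ∇g = (0.150528, -0.0144) → (1.06, 1.12) − 0.01·(0.150528, -0.0144) = (1.05849472, 1.120144)

(1.05849472, 1.120144)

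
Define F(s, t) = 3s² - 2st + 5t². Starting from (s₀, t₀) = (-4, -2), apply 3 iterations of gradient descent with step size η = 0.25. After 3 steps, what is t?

∇F = (6s - 2t, -2s + 10t)
Step 1: at (-4, -2), ∇F = (-20, -12) → (-4, -2) − 0.25·(-20, -12) = (1, 1)
Step 2: at (1, 1), ∇F = (4, 8) → (1, 1) − 0.25·(4, 8) = (0, -1)
Step 3: at (0, -1), ∇F = (2, -10) → (0, -1) − 0.25·(2, -10) = (-0.5, 1.5)
t = 1.5

1.5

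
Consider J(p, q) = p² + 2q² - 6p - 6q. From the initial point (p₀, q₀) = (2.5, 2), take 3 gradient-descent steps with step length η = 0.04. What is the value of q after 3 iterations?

∇J = (2p - 6, 4q - 6)
(p₁, q₁) = (2.5, 2) − 0.04·(-1, 2) = (2.54, 1.92)
(p₂, q₂) = (2.54, 1.92) − 0.04·(-0.92, 1.68) = (2.5768, 1.8528)
(p₃, q₃) = (2.5768, 1.8528) − 0.04·(-0.8464, 1.4112) = (2.610656, 1.796352)
q = 1.796352

1.796352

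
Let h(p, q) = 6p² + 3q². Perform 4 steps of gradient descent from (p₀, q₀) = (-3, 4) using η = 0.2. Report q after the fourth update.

∇h = (12p, 6q)
Step 1: at (-3, 4), ∇h = (-36, 24) → (-3, 4) − 0.2·(-36, 24) = (4.2, -0.8)
Step 2: at (4.2, -0.8), ∇h = (50.4, -4.8) → (4.2, -0.8) − 0.2·(50.4, -4.8) = (-5.88, 0.16)
Step 3: at (-5.88, 0.16), ∇h = (-70.56, 0.96) → (-5.88, 0.16) − 0.2·(-70.56, 0.96) = (8.232, -0.032)
Step 4: at (8.232, -0.032), ∇h = (98.784, -0.192) → (8.232, -0.032) − 0.2·(98.784, -0.192) = (-11.5248, 0.0064)
q = 0.0064

0.0064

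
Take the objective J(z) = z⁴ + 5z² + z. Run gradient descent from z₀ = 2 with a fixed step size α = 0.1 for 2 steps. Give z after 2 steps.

J′(z) = 4z³ + 10z + 1
Step 1: J′(2) = 53; z₁ = 2 − 0.1·53 = -3.3
Step 2: J′(-3.3) = -175.748; z₂ = -3.3 − 0.1·(-175.748) = 14.2748

14.2748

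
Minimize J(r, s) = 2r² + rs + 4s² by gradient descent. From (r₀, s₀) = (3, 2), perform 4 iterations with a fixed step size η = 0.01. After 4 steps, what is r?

∇J = (4r + s, r + 8s)
(r₁, s₁) = (3, 2) − 0.01·(14, 19) = (2.86, 1.81)
(r₂, s₂) = (2.86, 1.81) − 0.01·(13.25, 17.34) = (2.7275, 1.6366)
(r₃, s₃) = (2.7275, 1.6366) − 0.01·(12.5466, 15.8203) = (2.602034, 1.478397)
(r₄, s₄) = (2.602034, 1.478397) − 0.01·(11.886533, 14.42921) = (2.48316867, 1.3341049)
r = 2.48316867

2.48316867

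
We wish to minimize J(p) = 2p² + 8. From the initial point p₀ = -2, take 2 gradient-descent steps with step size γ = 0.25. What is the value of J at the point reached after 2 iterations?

J′(p) = 4p
p₁ = -2 − 0.25·(-8) = 0
p₂ = 0 − 0.25·0 = 0
J(0) = 8

8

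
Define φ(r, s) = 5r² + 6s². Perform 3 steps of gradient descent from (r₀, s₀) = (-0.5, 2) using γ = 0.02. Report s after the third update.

0.877952

∇φ = (10r, 12s)
(r₁, s₁) = (-0.5, 2) − 0.02·(-5, 24) = (-0.4, 1.52)
(r₂, s₂) = (-0.4, 1.52) − 0.02·(-4, 18.24) = (-0.32, 1.1552)
(r₃, s₃) = (-0.32, 1.1552) − 0.02·(-3.2, 13.8624) = (-0.256, 0.877952)
s = 0.877952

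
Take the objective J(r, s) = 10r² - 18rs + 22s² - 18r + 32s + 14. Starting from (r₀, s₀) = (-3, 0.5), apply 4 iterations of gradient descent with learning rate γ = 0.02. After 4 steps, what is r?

∇J = (20r - 18s - 18, -18r + 44s + 32)
(r₁, s₁) = (-3, 0.5) − 0.02·(-87, 108) = (-1.26, -1.66)
(r₂, s₂) = (-1.26, -1.66) − 0.02·(-13.32, -18.36) = (-0.9936, -1.2928)
(r₃, s₃) = (-0.9936, -1.2928) − 0.02·(-14.6016, -6.9984) = (-0.701568, -1.152832)
(r₄, s₄) = (-0.701568, -1.152832) − 0.02·(-11.280384, -6.096384) = (-0.47596032, -1.03090432)
r = -0.47596032

-0.47596032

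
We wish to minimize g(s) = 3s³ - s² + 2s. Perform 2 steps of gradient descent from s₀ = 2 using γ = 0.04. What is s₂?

g′(s) = 9s² - 2s + 2
Step 1: g′(2) = 34; s₁ = 2 − 0.04·34 = 0.64
Step 2: g′(0.64) = 4.4064; s₂ = 0.64 − 0.04·4.4064 = 0.463744

0.463744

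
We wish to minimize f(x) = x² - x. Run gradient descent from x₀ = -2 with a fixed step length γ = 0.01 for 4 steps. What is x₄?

f′(x) = 2x - 1
x₁ = -2 − 0.01·(-5) = -1.95
x₂ = -1.95 − 0.01·(-4.9) = -1.901
x₃ = -1.901 − 0.01·(-4.802) = -1.85298
x₄ = -1.85298 − 0.01·(-4.70596) = -1.8059204

-1.8059204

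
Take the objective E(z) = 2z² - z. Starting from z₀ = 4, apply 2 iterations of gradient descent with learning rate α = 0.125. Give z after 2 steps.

1.1875

E′(z) = 4z - 1
z₁ = 4 − 0.125·15 = 2.125
z₂ = 2.125 − 0.125·7.5 = 1.1875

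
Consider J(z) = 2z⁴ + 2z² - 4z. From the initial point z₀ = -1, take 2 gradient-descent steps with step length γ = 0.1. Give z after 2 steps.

0.5872

J′(z) = 8z³ + 4z - 4
Step 1: J′(-1) = -16; z₁ = -1 − 0.1·(-16) = 0.6
Step 2: J′(0.6) = 0.128; z₂ = 0.6 − 0.1·0.128 = 0.5872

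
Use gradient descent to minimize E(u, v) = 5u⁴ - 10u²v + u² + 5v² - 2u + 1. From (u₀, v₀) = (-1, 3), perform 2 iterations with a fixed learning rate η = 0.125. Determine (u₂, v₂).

∇E = (20u³ - 20uv + 2u - 2, -10u² + 10v)
Step 1: at (-1, 3), ∇E = (36, 20) → (-1, 3) − 0.125·(36, 20) = (-5.5, 0.5)
Step 2: at (-5.5, 0.5), ∇E = (-3285.5, -297.5) → (-5.5, 0.5) − 0.125·(-3285.5, -297.5) = (405.1875, 37.6875)

(405.1875, 37.6875)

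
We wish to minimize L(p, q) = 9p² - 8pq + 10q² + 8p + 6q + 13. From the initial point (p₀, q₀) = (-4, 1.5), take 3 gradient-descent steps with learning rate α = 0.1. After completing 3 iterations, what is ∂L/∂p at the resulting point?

332.928

∇L = (18p - 8q + 8, -8p + 20q + 6)
(p₁, q₁) = (-4, 1.5) − 0.1·(-76, 68) = (3.6, -5.3)
(p₂, q₂) = (3.6, -5.3) − 0.1·(115.2, -128.8) = (-7.92, 7.58)
(p₃, q₃) = (-7.92, 7.58) − 0.1·(-195.2, 220.96) = (11.6, -14.516)
∂L/∂p at (11.6, -14.516) = 332.928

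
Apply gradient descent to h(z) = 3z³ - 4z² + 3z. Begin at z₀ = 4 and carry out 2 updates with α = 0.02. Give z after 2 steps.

h′(z) = 9z² - 8z + 3
Step 1: h′(4) = 115; z₁ = 4 − 0.02·115 = 1.7
Step 2: h′(1.7) = 15.41; z₂ = 1.7 − 0.02·15.41 = 1.3918

1.3918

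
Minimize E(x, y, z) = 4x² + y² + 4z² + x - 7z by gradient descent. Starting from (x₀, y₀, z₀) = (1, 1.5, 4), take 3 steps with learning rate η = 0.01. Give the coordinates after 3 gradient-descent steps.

(0.751024, 1.411788, 3.3084)

∇E = (8x + 1, 2y, 8z - 7)
Step 1: at (1, 1.5, 4), ∇E = (9, 3, 25) → (1, 1.5, 4) − 0.01·(9, 3, 25) = (0.91, 1.47, 3.75)
Step 2: at (0.91, 1.47, 3.75), ∇E = (8.28, 2.94, 23) → (0.91, 1.47, 3.75) − 0.01·(8.28, 2.94, 23) = (0.8272, 1.4406, 3.52)
Step 3: at (0.8272, 1.4406, 3.52), ∇E = (7.6176, 2.8812, 21.16) → (0.8272, 1.4406, 3.52) − 0.01·(7.6176, 2.8812, 21.16) = (0.751024, 1.411788, 3.3084)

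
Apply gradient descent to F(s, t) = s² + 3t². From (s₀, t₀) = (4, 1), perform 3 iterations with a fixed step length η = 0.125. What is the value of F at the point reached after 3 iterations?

2.848388671875

∇F = (2s, 6t)
Step 1: at (4, 1), ∇F = (8, 6) → (4, 1) − 0.125·(8, 6) = (3, 0.25)
Step 2: at (3, 0.25), ∇F = (6, 1.5) → (3, 0.25) − 0.125·(6, 1.5) = (2.25, 0.0625)
Step 3: at (2.25, 0.0625), ∇F = (4.5, 0.375) → (2.25, 0.0625) − 0.125·(4.5, 0.375) = (1.6875, 0.015625)
F(1.6875, 0.015625) = 2.848388671875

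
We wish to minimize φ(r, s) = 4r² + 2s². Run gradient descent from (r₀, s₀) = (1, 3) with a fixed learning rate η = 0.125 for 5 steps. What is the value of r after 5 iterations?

∇φ = (8r, 4s)
Step 1: at (1, 3), ∇φ = (8, 12) → (1, 3) − 0.125·(8, 12) = (0, 1.5)
Step 2: at (0, 1.5), ∇φ = (0, 6) → (0, 1.5) − 0.125·(0, 6) = (0, 0.75)
Step 3: at (0, 0.75), ∇φ = (0, 3) → (0, 0.75) − 0.125·(0, 3) = (0, 0.375)
Step 4: at (0, 0.375), ∇φ = (0, 1.5) → (0, 0.375) − 0.125·(0, 1.5) = (0, 0.1875)
Step 5: at (0, 0.1875), ∇φ = (0, 0.75) → (0, 0.1875) − 0.125·(0, 0.75) = (0, 0.09375)
r = 0

0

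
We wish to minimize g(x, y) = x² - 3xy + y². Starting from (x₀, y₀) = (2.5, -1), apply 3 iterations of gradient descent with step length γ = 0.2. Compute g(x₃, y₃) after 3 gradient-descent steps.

-1.679616

∇g = (2x - 3y, -3x + 2y)
Step 1: at (2.5, -1), ∇g = (8, -9.5) → (2.5, -1) − 0.2·(8, -9.5) = (0.9, 0.9)
Step 2: at (0.9, 0.9), ∇g = (-0.9, -0.9) → (0.9, 0.9) − 0.2·(-0.9, -0.9) = (1.08, 1.08)
Step 3: at (1.08, 1.08), ∇g = (-1.08, -1.08) → (1.08, 1.08) − 0.2·(-1.08, -1.08) = (1.296, 1.296)
g(1.296, 1.296) = -1.679616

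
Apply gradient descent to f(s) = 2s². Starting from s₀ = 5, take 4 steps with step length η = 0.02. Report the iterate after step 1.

f′(s) = 4s
Step 1: f′(5) = 20; s₁ = 5 − 0.02·20 = 4.6

4.6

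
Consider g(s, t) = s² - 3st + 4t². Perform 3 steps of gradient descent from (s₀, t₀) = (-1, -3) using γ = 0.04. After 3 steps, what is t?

∇g = (2s - 3t, -3s + 8t)
(s₁, t₁) = (-1, -3) − 0.04·(7, -21) = (-1.28, -2.16)
(s₂, t₂) = (-1.28, -2.16) − 0.04·(3.92, -13.44) = (-1.4368, -1.6224)
(s₃, t₃) = (-1.4368, -1.6224) − 0.04·(1.9936, -8.6688) = (-1.516544, -1.275648)
t = -1.275648

-1.275648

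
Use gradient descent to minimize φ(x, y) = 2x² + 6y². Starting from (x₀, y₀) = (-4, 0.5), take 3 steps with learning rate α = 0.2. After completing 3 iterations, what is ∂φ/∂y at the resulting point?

∇φ = (4x, 12y)
(x₁, y₁) = (-4, 0.5) − 0.2·(-16, 6) = (-0.8, -0.7)
(x₂, y₂) = (-0.8, -0.7) − 0.2·(-3.2, -8.4) = (-0.16, 0.98)
(x₃, y₃) = (-0.16, 0.98) − 0.2·(-0.64, 11.76) = (-0.032, -1.372)
∂φ/∂y at (-0.032, -1.372) = -16.464

-16.464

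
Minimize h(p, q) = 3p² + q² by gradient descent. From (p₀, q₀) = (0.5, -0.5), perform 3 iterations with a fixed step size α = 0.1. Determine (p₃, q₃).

∇h = (6p, 2q)
Step 1: at (0.5, -0.5), ∇h = (3, -1) → (0.5, -0.5) − 0.1·(3, -1) = (0.2, -0.4)
Step 2: at (0.2, -0.4), ∇h = (1.2, -0.8) → (0.2, -0.4) − 0.1·(1.2, -0.8) = (0.08, -0.32)
Step 3: at (0.08, -0.32), ∇h = (0.48, -0.64) → (0.08, -0.32) − 0.1·(0.48, -0.64) = (0.032, -0.256)

(0.032, -0.256)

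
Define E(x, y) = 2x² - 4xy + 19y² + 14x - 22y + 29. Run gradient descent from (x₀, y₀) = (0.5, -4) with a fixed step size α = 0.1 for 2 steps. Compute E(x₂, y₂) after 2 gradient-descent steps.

∇E = (4x - 4y + 14, -4x + 38y - 22)
Step 1: at (0.5, -4), ∇E = (32, -176) → (0.5, -4) − 0.1·(32, -176) = (-2.7, 13.6)
Step 2: at (-2.7, 13.6), ∇E = (-51.2, 505.6) → (-2.7, 13.6) − 0.1·(-51.2, 505.6) = (2.42, -36.96)
E(2.42, -36.96) = 27200.276

27200.276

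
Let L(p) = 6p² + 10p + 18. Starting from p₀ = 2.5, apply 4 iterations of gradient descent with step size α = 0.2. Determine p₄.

11.972

L′(p) = 12p + 10
p₁ = 2.5 − 0.2·40 = -5.5
p₂ = -5.5 − 0.2·(-56) = 5.7
p₃ = 5.7 − 0.2·78.4 = -9.98
p₄ = -9.98 − 0.2·(-109.76) = 11.972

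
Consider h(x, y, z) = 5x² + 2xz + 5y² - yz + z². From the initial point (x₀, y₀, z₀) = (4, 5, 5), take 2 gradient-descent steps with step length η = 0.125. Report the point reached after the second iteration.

∇h = (10x + 2z, 10y - z, 2x - y + 2z)
Step 1: at (4, 5, 5), ∇h = (50, 45, 13) → (4, 5, 5) − 0.125·(50, 45, 13) = (-2.25, -0.625, 3.375)
Step 2: at (-2.25, -0.625, 3.375), ∇h = (-15.75, -9.625, 2.875) → (-2.25, -0.625, 3.375) − 0.125·(-15.75, -9.625, 2.875) = (-0.28125, 0.578125, 3.015625)

(-0.28125, 0.578125, 3.015625)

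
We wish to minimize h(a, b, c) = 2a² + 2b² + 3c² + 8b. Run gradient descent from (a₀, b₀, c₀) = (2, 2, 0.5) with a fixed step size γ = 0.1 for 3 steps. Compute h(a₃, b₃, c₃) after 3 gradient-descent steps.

-6.130688

∇h = (4a, 4b + 8, 6c)
Step 1: at (2, 2, 0.5), ∇h = (8, 16, 3) → (2, 2, 0.5) − 0.1·(8, 16, 3) = (1.2, 0.4, 0.2)
Step 2: at (1.2, 0.4, 0.2), ∇h = (4.8, 9.6, 1.2) → (1.2, 0.4, 0.2) − 0.1·(4.8, 9.6, 1.2) = (0.72, -0.56, 0.08)
Step 3: at (0.72, -0.56, 0.08), ∇h = (2.88, 5.76, 0.48) → (0.72, -0.56, 0.08) − 0.1·(2.88, 5.76, 0.48) = (0.432, -1.136, 0.032)
h(0.432, -1.136, 0.032) = -6.130688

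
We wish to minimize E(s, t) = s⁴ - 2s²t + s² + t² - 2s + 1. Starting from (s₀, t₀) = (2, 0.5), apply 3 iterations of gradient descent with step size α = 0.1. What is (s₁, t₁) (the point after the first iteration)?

∇E = (4s³ - 4st + 2s - 2, -2s² + 2t)
(s₁, t₁) = (2, 0.5) − 0.1·(30, -7) = (-1, 1.2)

(-1, 1.2)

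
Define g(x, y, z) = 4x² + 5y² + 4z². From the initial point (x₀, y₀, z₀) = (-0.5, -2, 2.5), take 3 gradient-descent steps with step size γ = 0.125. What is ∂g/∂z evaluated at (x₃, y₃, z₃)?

0

∇g = (8x, 10y, 8z)
(x₁, y₁, z₁) = (-0.5, -2, 2.5) − 0.125·(-4, -20, 20) = (0, 0.5, 0)
(x₂, y₂, z₂) = (0, 0.5, 0) − 0.125·(0, 5, 0) = (0, -0.125, 0)
(x₃, y₃, z₃) = (0, -0.125, 0) − 0.125·(0, -1.25, 0) = (0, 0.03125, 0)
∂g/∂z at (0, 0.03125, 0) = 0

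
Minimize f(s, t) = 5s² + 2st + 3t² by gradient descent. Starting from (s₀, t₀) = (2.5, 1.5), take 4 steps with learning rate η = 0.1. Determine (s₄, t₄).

∇f = (10s + 2t, 2s + 6t)
Step 1: at (2.5, 1.5), ∇f = (28, 14) → (2.5, 1.5) − 0.1·(28, 14) = (-0.3, 0.1)
Step 2: at (-0.3, 0.1), ∇f = (-2.8, 0) → (-0.3, 0.1) − 0.1·(-2.8, 0) = (-0.02, 0.1)
Step 3: at (-0.02, 0.1), ∇f = (0, 0.56) → (-0.02, 0.1) − 0.1·(0, 0.56) = (-0.02, 0.044)
Step 4: at (-0.02, 0.044), ∇f = (-0.112, 0.224) → (-0.02, 0.044) − 0.1·(-0.112, 0.224) = (-0.0088, 0.0216)

(-0.0088, 0.0216)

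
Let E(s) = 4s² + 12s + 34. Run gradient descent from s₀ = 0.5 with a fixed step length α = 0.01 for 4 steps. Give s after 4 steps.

-0.06721408

E′(s) = 8s + 12
s₁ = 0.5 − 0.01·16 = 0.34
s₂ = 0.34 − 0.01·14.72 = 0.1928
s₃ = 0.1928 − 0.01·13.5424 = 0.057376
s₄ = 0.057376 − 0.01·12.459008 = -0.06721408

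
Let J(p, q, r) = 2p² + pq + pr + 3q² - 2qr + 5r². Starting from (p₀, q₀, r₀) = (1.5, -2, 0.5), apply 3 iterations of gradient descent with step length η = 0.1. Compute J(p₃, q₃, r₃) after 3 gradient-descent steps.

∇J = (4p + q + r, p + 6q - 2r, p - 2q + 10r)
Step 1: at (1.5, -2, 0.5), ∇J = (4.5, -11.5, 10.5) → (1.5, -2, 0.5) − 0.1·(4.5, -11.5, 10.5) = (1.05, -0.85, -0.55)
Step 2: at (1.05, -0.85, -0.55), ∇J = (2.8, -2.95, -2.75) → (1.05, -0.85, -0.55) − 0.1·(2.8, -2.95, -2.75) = (0.77, -0.555, -0.275)
Step 3: at (0.77, -0.555, -0.275), ∇J = (2.25, -2.01, -0.87) → (0.77, -0.555, -0.275) − 0.1·(2.25, -2.01, -0.87) = (0.545, -0.354, -0.188)
J(0.545, -0.354, -0.188) = 0.718224

0.718224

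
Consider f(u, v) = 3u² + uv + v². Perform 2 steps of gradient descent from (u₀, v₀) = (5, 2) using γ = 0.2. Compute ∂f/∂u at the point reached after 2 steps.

∇f = (6u + v, u + 2v)
Step 1: at (5, 2), ∇f = (32, 9) → (5, 2) − 0.2·(32, 9) = (-1.4, 0.2)
Step 2: at (-1.4, 0.2), ∇f = (-8.2, -1) → (-1.4, 0.2) − 0.2·(-8.2, -1) = (0.24, 0.4)
∂f/∂u at (0.24, 0.4) = 1.84

1.84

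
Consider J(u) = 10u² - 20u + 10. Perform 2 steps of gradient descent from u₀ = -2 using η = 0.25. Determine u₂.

J′(u) = 20u - 20
Step 1: J′(-2) = -60; u₁ = -2 − 0.25·(-60) = 13
Step 2: J′(13) = 240; u₂ = 13 − 0.25·240 = -47

-47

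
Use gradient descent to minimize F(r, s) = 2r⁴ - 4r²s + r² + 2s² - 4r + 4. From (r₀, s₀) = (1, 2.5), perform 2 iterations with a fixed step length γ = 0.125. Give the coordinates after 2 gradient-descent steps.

∇F = (8r³ - 8rs + 2r - 4, -4r² + 4s)
(r₁, s₁) = (1, 2.5) − 0.125·(-14, 6) = (2.75, 1.75)
(r₂, s₂) = (2.75, 1.75) − 0.125·(129.375, -23.25) = (-13.421875, 4.65625)

(-13.421875, 4.65625)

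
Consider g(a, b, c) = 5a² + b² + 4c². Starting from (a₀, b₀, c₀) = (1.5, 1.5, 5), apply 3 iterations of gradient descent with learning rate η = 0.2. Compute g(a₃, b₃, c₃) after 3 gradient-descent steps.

∇g = (10a, 2b, 8c)
(a₁, b₁, c₁) = (1.5, 1.5, 5) − 0.2·(15, 3, 40) = (-1.5, 0.9, -3)
(a₂, b₂, c₂) = (-1.5, 0.9, -3) − 0.2·(-15, 1.8, -24) = (1.5, 0.54, 1.8)
(a₃, b₃, c₃) = (1.5, 0.54, 1.8) − 0.2·(15, 1.08, 14.4) = (-1.5, 0.324, -1.08)
g(-1.5, 0.324, -1.08) = 16.020576

16.020576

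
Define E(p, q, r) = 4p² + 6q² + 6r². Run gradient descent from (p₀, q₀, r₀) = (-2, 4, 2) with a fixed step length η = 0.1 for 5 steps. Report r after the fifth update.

∇E = (8p, 12q, 12r)
(p₁, q₁, r₁) = (-2, 4, 2) − 0.1·(-16, 48, 24) = (-0.4, -0.8, -0.4)
(p₂, q₂, r₂) = (-0.4, -0.8, -0.4) − 0.1·(-3.2, -9.6, -4.8) = (-0.08, 0.16, 0.08)
(p₃, q₃, r₃) = (-0.08, 0.16, 0.08) − 0.1·(-0.64, 1.92, 0.96) = (-0.016, -0.032, -0.016)
(p₄, q₄, r₄) = (-0.016, -0.032, -0.016) − 0.1·(-0.128, -0.384, -0.192) = (-0.0032, 0.0064, 0.0032)
(p₅, q₅, r₅) = (-0.0032, 0.0064, 0.0032) − 0.1·(-0.0256, 0.0768, 0.0384) = (-0.00064, -0.00128, -0.00064)
r = -0.00064

-0.00064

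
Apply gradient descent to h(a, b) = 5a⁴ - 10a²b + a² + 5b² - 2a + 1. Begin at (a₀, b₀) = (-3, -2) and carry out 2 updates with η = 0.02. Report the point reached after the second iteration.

(-433.9594624, 21.62592)

∇h = (20a³ - 20ab + 2a - 2, -10a² + 10b)
Step 1: at (-3, -2), ∇h = (-668, -110) → (-3, -2) − 0.02·(-668, -110) = (10.36, 0.2)
Step 2: at (10.36, 0.2), ∇h = (22215.97312, -1071.296) → (10.36, 0.2) − 0.02·(22215.97312, -1071.296) = (-433.9594624, 21.62592)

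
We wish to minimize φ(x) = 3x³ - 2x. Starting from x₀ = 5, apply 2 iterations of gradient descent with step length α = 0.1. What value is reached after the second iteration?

φ′(x) = 9x² - 2
x₁ = 5 − 0.1·223 = -17.3
x₂ = -17.3 − 0.1·2691.61 = -286.461

-286.461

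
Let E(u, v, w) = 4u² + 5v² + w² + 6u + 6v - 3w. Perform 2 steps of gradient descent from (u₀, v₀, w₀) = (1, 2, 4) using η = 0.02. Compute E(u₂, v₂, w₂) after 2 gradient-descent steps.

∇E = (8u + 6, 10v + 6, 2w - 3)
Step 1: at (1, 2, 4), ∇E = (14, 26, 5) → (1, 2, 4) − 0.02·(14, 26, 5) = (0.72, 1.48, 3.9)
Step 2: at (0.72, 1.48, 3.9), ∇E = (11.76, 20.8, 4.8) → (0.72, 1.48, 3.9) − 0.02·(11.76, 20.8, 4.8) = (0.4848, 1.064, 3.804)
E(0.4848, 1.064, 3.804) = 18.95182016

18.95182016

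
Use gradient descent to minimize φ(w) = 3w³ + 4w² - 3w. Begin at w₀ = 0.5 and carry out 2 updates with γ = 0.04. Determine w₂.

0.322316

φ′(w) = 9w² + 8w - 3
w₁ = 0.5 − 0.04·3.25 = 0.37
w₂ = 0.37 − 0.04·1.1921 = 0.322316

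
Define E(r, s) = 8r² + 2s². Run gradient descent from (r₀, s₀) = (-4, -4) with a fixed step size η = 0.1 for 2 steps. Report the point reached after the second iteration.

∇E = (16r, 4s)
Step 1: at (-4, -4), ∇E = (-64, -16) → (-4, -4) − 0.1·(-64, -16) = (2.4, -2.4)
Step 2: at (2.4, -2.4), ∇E = (38.4, -9.6) → (2.4, -2.4) − 0.1·(38.4, -9.6) = (-1.44, -1.44)

(-1.44, -1.44)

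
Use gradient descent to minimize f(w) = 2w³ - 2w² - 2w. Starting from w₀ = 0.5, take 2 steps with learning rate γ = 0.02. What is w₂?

f′(w) = 6w² - 4w - 2
w₁ = 0.5 − 0.02·(-2.5) = 0.55
w₂ = 0.55 − 0.02·(-2.385) = 0.5977

0.5977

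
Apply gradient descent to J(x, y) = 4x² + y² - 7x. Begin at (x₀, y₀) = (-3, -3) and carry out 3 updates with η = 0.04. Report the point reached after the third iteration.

(-0.343424, -2.336064)

∇J = (8x - 7, 2y)
(x₁, y₁) = (-3, -3) − 0.04·(-31, -6) = (-1.76, -2.76)
(x₂, y₂) = (-1.76, -2.76) − 0.04·(-21.08, -5.52) = (-0.9168, -2.5392)
(x₃, y₃) = (-0.9168, -2.5392) − 0.04·(-14.3344, -5.0784) = (-0.343424, -2.336064)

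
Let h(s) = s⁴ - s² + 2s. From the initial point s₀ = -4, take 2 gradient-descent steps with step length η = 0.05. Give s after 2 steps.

h′(s) = 4s³ - 2s + 2
Step 1: h′(-4) = -246; s₁ = -4 − 0.05·(-246) = 8.3
Step 2: h′(8.3) = 2272.548; s₂ = 8.3 − 0.05·2272.548 = -105.3274

-105.3274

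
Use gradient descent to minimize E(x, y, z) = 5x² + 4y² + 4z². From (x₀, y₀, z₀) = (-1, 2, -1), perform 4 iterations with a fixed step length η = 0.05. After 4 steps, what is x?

∇E = (10x, 8y, 8z)
Step 1: at (-1, 2, -1), ∇E = (-10, 16, -8) → (-1, 2, -1) − 0.05·(-10, 16, -8) = (-0.5, 1.2, -0.6)
Step 2: at (-0.5, 1.2, -0.6), ∇E = (-5, 9.6, -4.8) → (-0.5, 1.2, -0.6) − 0.05·(-5, 9.6, -4.8) = (-0.25, 0.72, -0.36)
Step 3: at (-0.25, 0.72, -0.36), ∇E = (-2.5, 5.76, -2.88) → (-0.25, 0.72, -0.36) − 0.05·(-2.5, 5.76, -2.88) = (-0.125, 0.432, -0.216)
Step 4: at (-0.125, 0.432, -0.216), ∇E = (-1.25, 3.456, -1.728) → (-0.125, 0.432, -0.216) − 0.05·(-1.25, 3.456, -1.728) = (-0.0625, 0.2592, -0.1296)
x = -0.0625

-0.0625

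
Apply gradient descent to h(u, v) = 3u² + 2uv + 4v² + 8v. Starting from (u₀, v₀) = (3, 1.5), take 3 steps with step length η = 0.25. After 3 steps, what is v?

-7.9375

∇h = (6u + 2v, 2u + 8v + 8)
Step 1: at (3, 1.5), ∇h = (21, 26) → (3, 1.5) − 0.25·(21, 26) = (-2.25, -5)
Step 2: at (-2.25, -5), ∇h = (-23.5, -36.5) → (-2.25, -5) − 0.25·(-23.5, -36.5) = (3.625, 4.125)
Step 3: at (3.625, 4.125), ∇h = (30, 48.25) → (3.625, 4.125) − 0.25·(30, 48.25) = (-3.875, -7.9375)
v = -7.9375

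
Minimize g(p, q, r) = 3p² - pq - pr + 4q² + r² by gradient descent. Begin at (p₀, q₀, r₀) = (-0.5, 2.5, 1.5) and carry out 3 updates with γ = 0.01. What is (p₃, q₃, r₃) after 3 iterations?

(-0.309219, 1.934866, 1.399106)

∇g = (6p - q - r, -p + 8q, -p + 2r)
(p₁, q₁, r₁) = (-0.5, 2.5, 1.5) − 0.01·(-7, 20.5, 3.5) = (-0.43, 2.295, 1.465)
(p₂, q₂, r₂) = (-0.43, 2.295, 1.465) − 0.01·(-6.34, 18.79, 3.36) = (-0.3666, 2.1071, 1.4314)
(p₃, q₃, r₃) = (-0.3666, 2.1071, 1.4314) − 0.01·(-5.7381, 17.2234, 3.2294) = (-0.309219, 1.934866, 1.399106)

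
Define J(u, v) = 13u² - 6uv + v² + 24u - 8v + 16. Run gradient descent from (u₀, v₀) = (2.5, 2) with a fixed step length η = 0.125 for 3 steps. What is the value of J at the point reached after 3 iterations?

∇J = (26u - 6v + 24, -6u + 2v - 8)
(u₁, v₁) = (2.5, 2) − 0.125·(77, -19) = (-7.125, 4.375)
(u₂, v₂) = (-7.125, 4.375) − 0.125·(-187.5, 43.5) = (16.3125, -1.0625)
(u₃, v₃) = (16.3125, -1.0625) − 0.125·(454.5, -108) = (-40.5, 12.4375)
J(-40.5, 12.4375) = 23444.75390625

23444.75390625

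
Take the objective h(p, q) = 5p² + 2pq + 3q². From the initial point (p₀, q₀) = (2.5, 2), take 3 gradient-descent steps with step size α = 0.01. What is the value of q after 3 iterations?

∇h = (10p + 2q, 2p + 6q)
Step 1: at (2.5, 2), ∇h = (29, 17) → (2.5, 2) − 0.01·(29, 17) = (2.21, 1.83)
Step 2: at (2.21, 1.83), ∇h = (25.76, 15.4) → (2.21, 1.83) − 0.01·(25.76, 15.4) = (1.9524, 1.676)
Step 3: at (1.9524, 1.676), ∇h = (22.876, 13.9608) → (1.9524, 1.676) − 0.01·(22.876, 13.9608) = (1.72364, 1.536392)
q = 1.536392

1.536392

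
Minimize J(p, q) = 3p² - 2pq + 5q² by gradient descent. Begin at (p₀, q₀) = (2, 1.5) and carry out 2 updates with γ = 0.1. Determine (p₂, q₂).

∇J = (6p - 2q, -2p + 10q)
Step 1: at (2, 1.5), ∇J = (9, 11) → (2, 1.5) − 0.1·(9, 11) = (1.1, 0.4)
Step 2: at (1.1, 0.4), ∇J = (5.8, 1.8) → (1.1, 0.4) − 0.1·(5.8, 1.8) = (0.52, 0.22)

(0.52, 0.22)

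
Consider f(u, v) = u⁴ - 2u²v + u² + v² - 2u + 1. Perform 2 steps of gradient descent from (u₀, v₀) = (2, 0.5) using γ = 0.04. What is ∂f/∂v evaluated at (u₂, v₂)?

∇f = (4u³ - 4uv + 2u - 2, -2u² + 2v)
(u₁, v₁) = (2, 0.5) − 0.04·(30, -7) = (0.8, 0.78)
(u₂, v₂) = (0.8, 0.78) − 0.04·(-0.848, 0.28) = (0.83392, 0.7688)
∂f/∂v at (0.83392, 0.7688) = 0.1467548672

0.1467548672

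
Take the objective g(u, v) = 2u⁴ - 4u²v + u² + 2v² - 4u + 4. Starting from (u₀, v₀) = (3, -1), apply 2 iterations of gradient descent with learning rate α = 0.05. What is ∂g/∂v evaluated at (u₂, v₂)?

∇g = (8u³ - 8uv + 2u - 4, -4u² + 4v)
(u₁, v₁) = (3, -1) − 0.05·(242, -40) = (-9.1, 1)
(u₂, v₂) = (-9.1, 1) − 0.05·(-5977.968, -327.24) = (289.7984, 17.362)
∂g/∂v at (289.7984, 17.362) = -335863.00257024

-335863.00257024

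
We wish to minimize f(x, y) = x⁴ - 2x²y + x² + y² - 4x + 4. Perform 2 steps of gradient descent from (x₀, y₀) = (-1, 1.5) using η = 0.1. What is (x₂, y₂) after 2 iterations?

∇f = (4x³ - 4xy + 2x - 4, -2x² + 2y)
Step 1: at (-1, 1.5), ∇f = (-4, 1) → (-1, 1.5) − 0.1·(-4, 1) = (-0.6, 1.4)
Step 2: at (-0.6, 1.4), ∇f = (-2.704, 2.08) → (-0.6, 1.4) − 0.1·(-2.704, 2.08) = (-0.3296, 1.192)

(-0.3296, 1.192)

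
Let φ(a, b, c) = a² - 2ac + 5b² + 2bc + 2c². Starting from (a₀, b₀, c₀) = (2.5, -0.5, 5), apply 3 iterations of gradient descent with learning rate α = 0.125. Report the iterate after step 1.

(3.125, -1.125, 3.25)

∇φ = (2a - 2c, 10b + 2c, -2a + 2b + 4c)
(a₁, b₁, c₁) = (2.5, -0.5, 5) − 0.125·(-5, 5, 14) = (3.125, -1.125, 3.25)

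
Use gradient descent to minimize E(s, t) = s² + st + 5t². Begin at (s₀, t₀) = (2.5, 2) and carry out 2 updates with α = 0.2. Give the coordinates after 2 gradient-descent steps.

(1.16, 2.28)

∇E = (2s + t, s + 10t)
(s₁, t₁) = (2.5, 2) − 0.2·(7, 22.5) = (1.1, -2.5)
(s₂, t₂) = (1.1, -2.5) − 0.2·(-0.3, -23.9) = (1.16, 2.28)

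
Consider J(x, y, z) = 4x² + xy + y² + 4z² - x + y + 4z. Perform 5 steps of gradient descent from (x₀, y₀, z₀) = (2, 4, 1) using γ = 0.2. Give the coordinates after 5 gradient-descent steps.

(-0.12, -0.216, -0.61664)

∇J = (8x + y - 1, x + 2y + 1, 8z + 4)
Step 1: at (2, 4, 1), ∇J = (19, 11, 12) → (2, 4, 1) − 0.2·(19, 11, 12) = (-1.8, 1.8, -1.4)
Step 2: at (-1.8, 1.8, -1.4), ∇J = (-13.6, 2.8, -7.2) → (-1.8, 1.8, -1.4) − 0.2·(-13.6, 2.8, -7.2) = (0.92, 1.24, 0.04)
Step 3: at (0.92, 1.24, 0.04), ∇J = (7.6, 4.4, 4.32) → (0.92, 1.24, 0.04) − 0.2·(7.6, 4.4, 4.32) = (-0.6, 0.36, -0.824)
Step 4: at (-0.6, 0.36, -0.824), ∇J = (-5.44, 1.12, -2.592) → (-0.6, 0.36, -0.824) − 0.2·(-5.44, 1.12, -2.592) = (0.488, 0.136, -0.3056)
Step 5: at (0.488, 0.136, -0.3056), ∇J = (3.04, 1.76, 1.5552) → (0.488, 0.136, -0.3056) − 0.2·(3.04, 1.76, 1.5552) = (-0.12, -0.216, -0.61664)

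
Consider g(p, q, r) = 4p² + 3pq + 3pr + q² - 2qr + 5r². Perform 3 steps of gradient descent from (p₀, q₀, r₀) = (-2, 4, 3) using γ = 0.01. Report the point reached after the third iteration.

(-2.128282, 4.112688, 2.572792)

∇g = (8p + 3q + 3r, 3p + 2q - 2r, 3p - 2q + 10r)
(p₁, q₁, r₁) = (-2, 4, 3) − 0.01·(5, -4, 16) = (-2.05, 4.04, 2.84)
(p₂, q₂, r₂) = (-2.05, 4.04, 2.84) − 0.01·(4.24, -3.75, 14.17) = (-2.0924, 4.0775, 2.6983)
(p₃, q₃, r₃) = (-2.0924, 4.0775, 2.6983) − 0.01·(3.5882, -3.5188, 12.5508) = (-2.128282, 4.112688, 2.572792)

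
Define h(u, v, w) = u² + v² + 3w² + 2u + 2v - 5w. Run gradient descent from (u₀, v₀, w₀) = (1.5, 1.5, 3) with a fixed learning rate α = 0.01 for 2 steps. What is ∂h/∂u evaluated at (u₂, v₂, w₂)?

4.802

∇h = (2u + 2, 2v + 2, 6w - 5)
(u₁, v₁, w₁) = (1.5, 1.5, 3) − 0.01·(5, 5, 13) = (1.45, 1.45, 2.87)
(u₂, v₂, w₂) = (1.45, 1.45, 2.87) − 0.01·(4.9, 4.9, 12.22) = (1.401, 1.401, 2.7478)
∂h/∂u at (1.401, 1.401, 2.7478) = 4.802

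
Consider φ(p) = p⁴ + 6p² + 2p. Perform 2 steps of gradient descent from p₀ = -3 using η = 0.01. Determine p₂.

-1.25262752

φ′(p) = 4p³ + 12p + 2
p₁ = -3 − 0.01·(-142) = -1.58
p₂ = -1.58 − 0.01·(-32.737248) = -1.25262752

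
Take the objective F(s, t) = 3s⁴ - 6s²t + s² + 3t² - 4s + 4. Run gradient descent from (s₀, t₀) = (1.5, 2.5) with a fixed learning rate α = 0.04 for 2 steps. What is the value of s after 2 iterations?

∇F = (12s³ - 12st + 2s - 4, -6s² + 6t)
Step 1: at (1.5, 2.5), ∇F = (-5.5, 1.5) → (1.5, 2.5) − 0.04·(-5.5, 1.5) = (1.72, 2.44)
Step 2: at (1.72, 2.44), ∇F = (10.139776, -3.1104) → (1.72, 2.44) − 0.04·(10.139776, -3.1104) = (1.31440896, 2.564416)
s = 1.31440896

1.31440896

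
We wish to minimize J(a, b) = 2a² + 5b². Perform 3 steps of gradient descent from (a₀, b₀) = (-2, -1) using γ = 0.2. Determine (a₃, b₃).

∇J = (4a, 10b)
Step 1: at (-2, -1), ∇J = (-8, -10) → (-2, -1) − 0.2·(-8, -10) = (-0.4, 1)
Step 2: at (-0.4, 1), ∇J = (-1.6, 10) → (-0.4, 1) − 0.2·(-1.6, 10) = (-0.08, -1)
Step 3: at (-0.08, -1), ∇J = (-0.32, -10) → (-0.08, -1) − 0.2·(-0.32, -10) = (-0.016, 1)

(-0.016, 1)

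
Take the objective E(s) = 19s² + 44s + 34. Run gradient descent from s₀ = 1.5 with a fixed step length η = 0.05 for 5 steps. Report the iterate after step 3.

-3.0955

E′(s) = 38s + 44
Step 1: E′(1.5) = 101; s₁ = 1.5 − 0.05·101 = -3.55
Step 2: E′(-3.55) = -90.9; s₂ = -3.55 − 0.05·(-90.9) = 0.995
Step 3: E′(0.995) = 81.81; s₃ = 0.995 − 0.05·81.81 = -3.0955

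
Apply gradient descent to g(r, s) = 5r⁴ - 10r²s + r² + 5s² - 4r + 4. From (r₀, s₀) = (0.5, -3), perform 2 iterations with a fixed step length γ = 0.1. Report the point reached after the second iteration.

(26.62725, 6.0025)

∇g = (20r³ - 20rs + 2r - 4, -10r² + 10s)
(r₁, s₁) = (0.5, -3) − 0.1·(29.5, -32.5) = (-2.45, 0.25)
(r₂, s₂) = (-2.45, 0.25) − 0.1·(-290.7725, -57.525) = (26.62725, 6.0025)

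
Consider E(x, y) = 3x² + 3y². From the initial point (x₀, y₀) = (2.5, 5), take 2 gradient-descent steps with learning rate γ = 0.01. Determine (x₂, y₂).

∇E = (6x, 6y)
(x₁, y₁) = (2.5, 5) − 0.01·(15, 30) = (2.35, 4.7)
(x₂, y₂) = (2.35, 4.7) − 0.01·(14.1, 28.2) = (2.209, 4.418)

(2.209, 4.418)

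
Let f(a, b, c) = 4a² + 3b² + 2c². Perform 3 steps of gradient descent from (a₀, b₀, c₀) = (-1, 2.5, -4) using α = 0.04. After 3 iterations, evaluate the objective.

∇f = (8a, 6b, 4c)
Step 1: at (-1, 2.5, -4), ∇f = (-8, 15, -16) → (-1, 2.5, -4) − 0.04·(-8, 15, -16) = (-0.68, 1.9, -3.36)
Step 2: at (-0.68, 1.9, -3.36), ∇f = (-5.44, 11.4, -13.44) → (-0.68, 1.9, -3.36) − 0.04·(-5.44, 11.4, -13.44) = (-0.4624, 1.444, -2.8224)
Step 3: at (-0.4624, 1.444, -2.8224), ∇f = (-3.6992, 8.664, -11.2896) → (-0.4624, 1.444, -2.8224) − 0.04·(-3.6992, 8.664, -11.2896) = (-0.314432, 1.09744, -2.370816)
f(-0.314432, 1.09744, -2.370816) = 15.250130603008

15.250130603008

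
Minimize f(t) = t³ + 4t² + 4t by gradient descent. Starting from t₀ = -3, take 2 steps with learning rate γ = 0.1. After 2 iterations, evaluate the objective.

-55.319168223

f′(t) = 3t² + 8t + 4
Step 1: f′(-3) = 7; t₁ = -3 − 0.1·7 = -3.7
Step 2: f′(-3.7) = 15.47; t₂ = -3.7 − 0.1·15.47 = -5.247
f(-5.247) = -55.319168223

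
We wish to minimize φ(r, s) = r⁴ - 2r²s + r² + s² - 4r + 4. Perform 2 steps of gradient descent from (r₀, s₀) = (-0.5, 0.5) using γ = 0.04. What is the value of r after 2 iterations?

-0.15373312

∇φ = (4r³ - 4rs + 2r - 4, -2r² + 2s)
Step 1: at (-0.5, 0.5), ∇φ = (-4.5, 0.5) → (-0.5, 0.5) − 0.04·(-4.5, 0.5) = (-0.32, 0.48)
Step 2: at (-0.32, 0.48), ∇φ = (-4.156672, 0.7552) → (-0.32, 0.48) − 0.04·(-4.156672, 0.7552) = (-0.15373312, 0.449792)
r = -0.15373312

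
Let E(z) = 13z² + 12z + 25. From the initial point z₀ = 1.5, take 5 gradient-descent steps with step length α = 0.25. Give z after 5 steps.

E′(z) = 26z + 12
Step 1: E′(1.5) = 51; z₁ = 1.5 − 0.25·51 = -11.25
Step 2: E′(-11.25) = -280.5; z₂ = -11.25 − 0.25·(-280.5) = 58.875
Step 3: E′(58.875) = 1542.75; z₃ = 58.875 − 0.25·1542.75 = -326.8125
Step 4: E′(-326.8125) = -8485.125; z₄ = -326.8125 − 0.25·(-8485.125) = 1794.46875
Step 5: E′(1794.46875) = 46668.1875; z₅ = 1794.46875 − 0.25·46668.1875 = -9872.578125

-9872.578125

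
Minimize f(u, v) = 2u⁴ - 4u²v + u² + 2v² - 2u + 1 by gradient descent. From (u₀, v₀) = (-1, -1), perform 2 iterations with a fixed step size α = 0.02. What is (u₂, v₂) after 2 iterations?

∇f = (8u³ - 8uv + 2u - 2, -4u² + 4v)
(u₁, v₁) = (-1, -1) − 0.02·(-20, -8) = (-0.6, -0.84)
(u₂, v₂) = (-0.6, -0.84) − 0.02·(-8.96, -4.8) = (-0.4208, -0.744)

(-0.4208, -0.744)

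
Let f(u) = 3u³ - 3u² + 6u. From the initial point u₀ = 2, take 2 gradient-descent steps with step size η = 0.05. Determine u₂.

0.2375

f′(u) = 9u² - 6u + 6
Step 1: f′(2) = 30; u₁ = 2 − 0.05·30 = 0.5
Step 2: f′(0.5) = 5.25; u₂ = 0.5 − 0.05·5.25 = 0.2375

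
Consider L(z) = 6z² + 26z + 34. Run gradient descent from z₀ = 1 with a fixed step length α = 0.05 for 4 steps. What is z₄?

-2.0856

L′(z) = 12z + 26
Step 1: L′(1) = 38; z₁ = 1 − 0.05·38 = -0.9
Step 2: L′(-0.9) = 15.2; z₂ = -0.9 − 0.05·15.2 = -1.66
Step 3: L′(-1.66) = 6.08; z₃ = -1.66 − 0.05·6.08 = -1.964
Step 4: L′(-1.964) = 2.432; z₄ = -1.964 − 0.05·2.432 = -2.0856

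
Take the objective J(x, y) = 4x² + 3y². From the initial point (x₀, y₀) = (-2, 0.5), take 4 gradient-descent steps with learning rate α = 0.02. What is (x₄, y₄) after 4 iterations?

∇J = (8x, 6y)
Step 1: at (-2, 0.5), ∇J = (-16, 3) → (-2, 0.5) − 0.02·(-16, 3) = (-1.68, 0.44)
Step 2: at (-1.68, 0.44), ∇J = (-13.44, 2.64) → (-1.68, 0.44) − 0.02·(-13.44, 2.64) = (-1.4112, 0.3872)
Step 3: at (-1.4112, 0.3872), ∇J = (-11.2896, 2.3232) → (-1.4112, 0.3872) − 0.02·(-11.2896, 2.3232) = (-1.185408, 0.340736)
Step 4: at (-1.185408, 0.340736), ∇J = (-9.483264, 2.044416) → (-1.185408, 0.340736) − 0.02·(-9.483264, 2.044416) = (-0.99574272, 0.29984768)

(-0.99574272, 0.29984768)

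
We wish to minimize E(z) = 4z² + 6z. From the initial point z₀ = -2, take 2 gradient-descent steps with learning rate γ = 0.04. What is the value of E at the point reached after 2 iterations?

E′(z) = 8z + 6
Step 1: E′(-2) = -10; z₁ = -2 − 0.04·(-10) = -1.6
Step 2: E′(-1.6) = -6.8; z₂ = -1.6 − 0.04·(-6.8) = -1.328
E(-1.328) = -0.913664

-0.913664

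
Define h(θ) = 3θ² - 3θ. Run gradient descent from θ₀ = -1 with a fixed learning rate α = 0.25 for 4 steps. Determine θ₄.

h′(θ) = 6θ - 3
θ₁ = -1 − 0.25·(-9) = 1.25
θ₂ = 1.25 − 0.25·4.5 = 0.125
θ₃ = 0.125 − 0.25·(-2.25) = 0.6875
θ₄ = 0.6875 − 0.25·1.125 = 0.40625

0.40625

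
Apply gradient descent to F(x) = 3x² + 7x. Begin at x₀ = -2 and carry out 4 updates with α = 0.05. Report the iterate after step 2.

F′(x) = 6x + 7
Step 1: F′(-2) = -5; x₁ = -2 − 0.05·(-5) = -1.75
Step 2: F′(-1.75) = -3.5; x₂ = -1.75 − 0.05·(-3.5) = -1.575

-1.575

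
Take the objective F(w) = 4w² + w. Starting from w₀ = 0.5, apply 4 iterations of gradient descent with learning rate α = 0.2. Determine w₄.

F′(w) = 8w + 1
Step 1: F′(0.5) = 5; w₁ = 0.5 − 0.2·5 = -0.5
Step 2: F′(-0.5) = -3; w₂ = -0.5 − 0.2·(-3) = 0.1
Step 3: F′(0.1) = 1.8; w₃ = 0.1 − 0.2·1.8 = -0.26
Step 4: F′(-0.26) = -1.08; w₄ = -0.26 − 0.2·(-1.08) = -0.044

-0.044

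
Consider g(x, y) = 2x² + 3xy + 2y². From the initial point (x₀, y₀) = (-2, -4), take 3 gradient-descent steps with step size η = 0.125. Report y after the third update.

∇g = (4x + 3y, 3x + 4y)
(x₁, y₁) = (-2, -4) − 0.125·(-20, -22) = (0.5, -1.25)
(x₂, y₂) = (0.5, -1.25) − 0.125·(-1.75, -3.5) = (0.71875, -0.8125)
(x₃, y₃) = (0.71875, -0.8125) − 0.125·(0.4375, -1.09375) = (0.6640625, -0.67578125)
y = -0.67578125

-0.67578125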